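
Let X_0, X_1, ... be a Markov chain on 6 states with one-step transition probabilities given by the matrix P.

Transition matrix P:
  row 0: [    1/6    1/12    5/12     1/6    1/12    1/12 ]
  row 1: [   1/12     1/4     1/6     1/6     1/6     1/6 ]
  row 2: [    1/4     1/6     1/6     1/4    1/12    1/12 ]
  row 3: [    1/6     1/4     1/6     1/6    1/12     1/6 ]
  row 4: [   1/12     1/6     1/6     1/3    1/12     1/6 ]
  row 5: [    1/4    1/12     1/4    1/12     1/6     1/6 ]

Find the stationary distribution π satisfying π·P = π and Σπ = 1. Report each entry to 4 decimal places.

Balance equations π_j = Σ_i π_i·P[i][j]:
  π_0 = 1/6·π_0 + 1/12·π_1 + 1/4·π_2 + 1/6·π_3 + 1/12·π_4 + 1/4·π_5
  π_1 = 1/12·π_0 + 1/4·π_1 + 1/6·π_2 + 1/4·π_3 + 1/6·π_4 + 1/12·π_5
  π_2 = 5/12·π_0 + 1/6·π_1 + 1/6·π_2 + 1/6·π_3 + 1/6·π_4 + 1/4·π_5
  π_3 = 1/6·π_0 + 1/6·π_1 + 1/4·π_2 + 1/6·π_3 + 1/3·π_4 + 1/12·π_5
  π_4 = 1/12·π_0 + 1/6·π_1 + 1/12·π_2 + 1/12·π_3 + 1/12·π_4 + 1/6·π_5
  normalize: π_0 + π_1 + π_2 + π_3 + π_4 + π_5 = 1
Solving the linear system gives exactly π = [10607/61350, 701/4090, 13561/61350, 11783/61350, 6673/61350, 2737/20450].

π = [0.1729, 0.1714, 0.2210, 0.1921, 0.1088, 0.1338]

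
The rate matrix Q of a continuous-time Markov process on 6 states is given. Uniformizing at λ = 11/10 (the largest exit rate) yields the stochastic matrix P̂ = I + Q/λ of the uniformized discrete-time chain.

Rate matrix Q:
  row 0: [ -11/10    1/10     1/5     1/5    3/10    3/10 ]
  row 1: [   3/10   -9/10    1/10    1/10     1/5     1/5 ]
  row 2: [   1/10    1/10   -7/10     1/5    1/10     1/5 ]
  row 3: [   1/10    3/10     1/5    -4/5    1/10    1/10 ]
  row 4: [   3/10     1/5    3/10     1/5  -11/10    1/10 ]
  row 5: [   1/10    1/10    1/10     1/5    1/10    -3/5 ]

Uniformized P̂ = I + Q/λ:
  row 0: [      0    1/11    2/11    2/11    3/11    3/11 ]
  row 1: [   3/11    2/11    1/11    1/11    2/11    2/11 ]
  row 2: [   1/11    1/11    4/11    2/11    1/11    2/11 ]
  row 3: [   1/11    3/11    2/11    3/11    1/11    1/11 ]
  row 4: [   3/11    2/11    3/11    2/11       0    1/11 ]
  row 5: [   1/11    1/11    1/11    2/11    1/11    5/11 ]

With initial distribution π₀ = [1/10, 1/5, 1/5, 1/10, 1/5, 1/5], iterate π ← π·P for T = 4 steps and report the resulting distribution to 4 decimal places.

π = [0.1273, 0.1486, 0.1934, 0.1851, 0.1173, 0.2283]

t=0: π = [0.1000, 0.2000, 0.2000, 0.1000, 0.2000, 0.2000]
t=1: π = [0.1545, 0.1455, 0.2000, 0.1727, 0.1091, 0.2182]
t=2: π = [0.1231, 0.1455, 0.1950, 0.1843, 0.1223, 0.2298]
t=3: π = [0.1284, 0.1488, 0.1943, 0.1853, 0.1154, 0.2278]
t=4: π = [0.1273, 0.1486, 0.1934, 0.1851, 0.1173, 0.2283]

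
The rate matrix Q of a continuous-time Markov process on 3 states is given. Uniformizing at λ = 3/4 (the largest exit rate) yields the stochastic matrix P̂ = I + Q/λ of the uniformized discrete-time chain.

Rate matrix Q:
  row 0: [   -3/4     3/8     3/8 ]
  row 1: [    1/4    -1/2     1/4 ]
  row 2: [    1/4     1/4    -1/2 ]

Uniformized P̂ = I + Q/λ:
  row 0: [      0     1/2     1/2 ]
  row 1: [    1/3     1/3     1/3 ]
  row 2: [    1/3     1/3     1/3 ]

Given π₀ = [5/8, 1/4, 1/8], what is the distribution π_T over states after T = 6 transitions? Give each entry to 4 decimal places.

t=0: π = [0.6250, 0.2500, 0.1250]
t=1: π = [0.1250, 0.4375, 0.4375]
t=2: π = [0.2917, 0.3542, 0.3542]
t=3: π = [0.2361, 0.3819, 0.3819]
t=4: π = [0.2546, 0.3727, 0.3727]
t=5: π = [0.2485, 0.3758, 0.3758]
t=6: π = [0.2505, 0.3747, 0.3747]

π = [0.2505, 0.3747, 0.3747]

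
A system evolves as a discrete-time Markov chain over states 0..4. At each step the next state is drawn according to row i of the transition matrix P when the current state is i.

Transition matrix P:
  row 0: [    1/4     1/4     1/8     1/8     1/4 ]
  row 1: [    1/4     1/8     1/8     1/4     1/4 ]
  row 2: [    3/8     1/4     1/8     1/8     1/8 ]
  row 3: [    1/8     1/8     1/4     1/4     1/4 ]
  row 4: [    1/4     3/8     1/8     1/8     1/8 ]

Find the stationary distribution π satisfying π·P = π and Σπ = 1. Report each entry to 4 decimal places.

π = [0.2465, 0.2256, 0.1469, 0.1751, 0.2059]

Balance equations π_j = Σ_i π_i·P[i][j]:
  π_0 = 1/4·π_0 + 1/4·π_1 + 3/8·π_2 + 1/8·π_3 + 1/4·π_4
  π_1 = 1/4·π_0 + 1/8·π_1 + 1/4·π_2 + 1/8·π_3 + 3/8·π_4
  π_2 = 1/8·π_0 + 1/8·π_1 + 1/8·π_2 + 1/4·π_3 + 1/8·π_4
  π_3 = 1/8·π_0 + 1/4·π_1 + 1/8·π_2 + 1/4·π_3 + 1/8·π_4
  normalize: π_0 + π_1 + π_2 + π_3 + π_4 = 1
Solving the linear system gives exactly π = [1136/4609, 1040/4609, 677/4609, 807/4609, 949/4609].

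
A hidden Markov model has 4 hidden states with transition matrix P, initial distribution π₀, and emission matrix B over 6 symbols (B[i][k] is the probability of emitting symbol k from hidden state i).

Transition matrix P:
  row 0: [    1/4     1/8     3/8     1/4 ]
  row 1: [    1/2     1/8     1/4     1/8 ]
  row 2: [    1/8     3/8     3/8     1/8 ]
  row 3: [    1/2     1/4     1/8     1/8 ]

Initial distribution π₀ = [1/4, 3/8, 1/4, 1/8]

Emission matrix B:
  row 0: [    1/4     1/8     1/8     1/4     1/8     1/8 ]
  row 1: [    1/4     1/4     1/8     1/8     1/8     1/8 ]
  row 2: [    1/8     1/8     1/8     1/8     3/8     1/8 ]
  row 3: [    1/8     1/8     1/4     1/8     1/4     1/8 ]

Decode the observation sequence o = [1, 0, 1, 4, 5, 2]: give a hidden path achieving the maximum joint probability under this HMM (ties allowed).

path = [1, 0, 2, 2, 1, 0]

t=0: δ = [3.125e-02, 9.375e-02, 3.125e-02, 1.562e-02]  (obs o_0=1)
t=1: δ = [1.172e-02, 2.930e-03, 2.930e-03, 1.465e-03]  ψ = [1, 1, 1, 1]  (obs o_1=0)
t=2: δ = [3.662e-04, 3.662e-04, 5.493e-04, 3.662e-04]  ψ = [0, 0, 0, 0]  (obs o_2=1)
t=3: δ = [2.289e-05, 2.575e-05, 7.725e-05, 2.289e-05]  ψ = [1, 2, 2, 0]  (obs o_3=4)
t=4: δ = [1.609e-06, 3.621e-06, 3.621e-06, 1.207e-06]  ψ = [1, 2, 2, 2]  (obs o_4=5)
t=5: δ = [2.263e-07, 1.697e-07, 1.697e-07, 1.132e-07]  ψ = [1, 2, 2, 1]  (obs o_5=2)
backtrack: best end state = 0; path = [1, 0, 2, 2, 1, 0]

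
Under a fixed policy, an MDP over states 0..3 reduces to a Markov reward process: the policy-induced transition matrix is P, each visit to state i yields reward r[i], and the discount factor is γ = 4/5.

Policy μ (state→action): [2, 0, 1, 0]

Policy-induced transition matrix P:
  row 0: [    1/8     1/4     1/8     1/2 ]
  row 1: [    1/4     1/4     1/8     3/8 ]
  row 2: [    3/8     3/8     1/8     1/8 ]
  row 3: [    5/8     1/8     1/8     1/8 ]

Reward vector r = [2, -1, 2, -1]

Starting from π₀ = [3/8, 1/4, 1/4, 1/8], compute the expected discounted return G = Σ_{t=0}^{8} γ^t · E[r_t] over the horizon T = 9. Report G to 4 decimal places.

t=0: π = [0.3750, 0.2500, 0.2500, 0.1250], E[r] = 0.8750, γ^t·E[r] = 0.875000, running G = 0.875000
t=1: π = [0.2813, 0.2656, 0.1250, 0.3281], E[r] = 0.2188, γ^t·E[r] = 0.175000, running G = 1.050000
t=2: π = [0.3535, 0.2246, 0.1250, 0.2969], E[r] = 0.4355, γ^t·E[r] = 0.278750, running G = 1.328750
t=3: π = [0.3328, 0.2285, 0.1250, 0.3137], E[r] = 0.3733, γ^t·E[r] = 0.191125, running G = 1.519875
t=4: π = [0.3417, 0.2264, 0.1250, 0.3069], E[r] = 0.4000, γ^t·E[r] = 0.163850, running G = 1.683725
t=5: π = [0.3380, 0.2273, 0.1250, 0.3097], E[r] = 0.3890, γ^t·E[r] = 0.127476, running G = 1.811201
t=6: π = [0.3395, 0.2269, 0.1250, 0.3086], E[r] = 0.3936, γ^t·E[r] = 0.103172, running G = 1.914373
t=7: π = [0.3389, 0.2271, 0.1250, 0.3090], E[r] = 0.3917, γ^t·E[r] = 0.082144, running G = 1.996517
t=8: π = [0.3392, 0.2270, 0.1250, 0.3089], E[r] = 0.3925, γ^t·E[r] = 0.065845, running G = 2.062362

G = 2.0624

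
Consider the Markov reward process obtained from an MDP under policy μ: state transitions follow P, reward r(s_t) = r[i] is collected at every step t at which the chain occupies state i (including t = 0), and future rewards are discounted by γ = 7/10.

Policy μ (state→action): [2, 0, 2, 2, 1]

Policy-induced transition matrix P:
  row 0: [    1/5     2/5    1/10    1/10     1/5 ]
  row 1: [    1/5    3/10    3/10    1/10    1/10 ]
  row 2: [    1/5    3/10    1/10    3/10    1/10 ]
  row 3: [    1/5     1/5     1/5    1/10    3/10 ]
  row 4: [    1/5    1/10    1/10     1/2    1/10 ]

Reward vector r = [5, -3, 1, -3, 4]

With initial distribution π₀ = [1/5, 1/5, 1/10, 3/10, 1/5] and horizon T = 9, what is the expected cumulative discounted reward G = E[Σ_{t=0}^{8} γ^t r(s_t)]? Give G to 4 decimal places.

t=0: π = [0.2000, 0.2000, 0.1000, 0.3000, 0.2000], E[r] = 0.4000, γ^t·E[r] = 0.400000, running G = 0.400000
t=1: π = [0.2000, 0.2500, 0.1700, 0.2000, 0.1800], E[r] = 0.5400, γ^t·E[r] = 0.378000, running G = 0.778000
t=2: π = [0.2000, 0.2640, 0.1700, 0.2060, 0.1600], E[r] = 0.4000, γ^t·E[r] = 0.196000, running G = 0.974000
t=3: π = [0.2000, 0.2674, 0.1734, 0.1980, 0.1612], E[r] = 0.4220, γ^t·E[r] = 0.144746, running G = 1.118746
t=4: π = [0.2000, 0.2680, 0.1733, 0.1992, 0.1596], E[r] = 0.4103, γ^t·E[r] = 0.098518, running G = 1.217264
t=5: π = [0.2000, 0.2682, 0.1735, 0.1985, 0.1598], E[r] = 0.4129, γ^t·E[r] = 0.069389, running G = 1.286653
t=6: π = [0.2000, 0.2682, 0.1735, 0.1986, 0.1597], E[r] = 0.4118, γ^t·E[r] = 0.048451, running G = 1.335103
t=7: π = [0.2000, 0.2682, 0.1735, 0.1986, 0.1597], E[r] = 0.4121, γ^t·E[r] = 0.033937, running G = 1.369041
t=8: π = [0.2000, 0.2682, 0.1735, 0.1986, 0.1597], E[r] = 0.4120, γ^t·E[r] = 0.023751, running G = 1.392791

G = 1.3928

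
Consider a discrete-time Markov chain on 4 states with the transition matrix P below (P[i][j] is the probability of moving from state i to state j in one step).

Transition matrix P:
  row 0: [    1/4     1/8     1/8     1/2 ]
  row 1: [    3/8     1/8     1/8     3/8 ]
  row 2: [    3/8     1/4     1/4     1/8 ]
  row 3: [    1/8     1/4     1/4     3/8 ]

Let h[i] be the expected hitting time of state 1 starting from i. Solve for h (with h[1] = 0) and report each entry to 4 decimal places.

First-step conditioning: h[1] = 0; for i ≠ 1, h[i] = 1 + Σ_k P[i][k]·h[k].
  h[0] = 1 + 1/4·h[0] + 1/8·h[2] + 1/2·h[3]
  h[2] = 1 + 3/8·h[0] + 1/4·h[2] + 1/8·h[3]
  h[3] = 1 + 1/8·h[0] + 1/4·h[2] + 3/8·h[3]
Solving the 3×3 linear system over states ≠ 1 gives exactly h = [66/13, 0, 60/13, 58/13] (h[1] = 0 is the target).

h = [5.0769, 0.0000, 4.6154, 4.4615]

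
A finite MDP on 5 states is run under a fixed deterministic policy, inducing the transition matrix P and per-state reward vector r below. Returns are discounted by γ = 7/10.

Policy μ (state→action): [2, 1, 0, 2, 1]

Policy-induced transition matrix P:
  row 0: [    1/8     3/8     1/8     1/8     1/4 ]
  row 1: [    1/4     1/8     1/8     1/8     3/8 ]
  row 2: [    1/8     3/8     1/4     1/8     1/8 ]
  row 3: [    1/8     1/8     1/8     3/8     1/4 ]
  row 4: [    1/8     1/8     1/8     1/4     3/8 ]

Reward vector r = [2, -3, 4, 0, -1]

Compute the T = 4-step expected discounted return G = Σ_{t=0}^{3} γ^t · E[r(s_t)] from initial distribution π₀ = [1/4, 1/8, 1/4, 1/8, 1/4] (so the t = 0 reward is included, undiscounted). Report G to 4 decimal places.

G = 0.7899

t=0: π = [0.2500, 0.1250, 0.2500, 0.1250, 0.2500], E[r] = 0.8750, γ^t·E[r] = 0.875000, running G = 0.875000
t=1: π = [0.1406, 0.2500, 0.1563, 0.1875, 0.2656], E[r] = -0.1094, γ^t·E[r] = -0.076563, running G = 0.798438
t=2: π = [0.1563, 0.1992, 0.1445, 0.2051, 0.2949], E[r] = -0.0020, γ^t·E[r] = -0.000957, running G = 0.797480
t=3: π = [0.1499, 0.2002, 0.1431, 0.2131, 0.2937], E[r] = -0.0222, γ^t·E[r] = -0.007620, running G = 0.789860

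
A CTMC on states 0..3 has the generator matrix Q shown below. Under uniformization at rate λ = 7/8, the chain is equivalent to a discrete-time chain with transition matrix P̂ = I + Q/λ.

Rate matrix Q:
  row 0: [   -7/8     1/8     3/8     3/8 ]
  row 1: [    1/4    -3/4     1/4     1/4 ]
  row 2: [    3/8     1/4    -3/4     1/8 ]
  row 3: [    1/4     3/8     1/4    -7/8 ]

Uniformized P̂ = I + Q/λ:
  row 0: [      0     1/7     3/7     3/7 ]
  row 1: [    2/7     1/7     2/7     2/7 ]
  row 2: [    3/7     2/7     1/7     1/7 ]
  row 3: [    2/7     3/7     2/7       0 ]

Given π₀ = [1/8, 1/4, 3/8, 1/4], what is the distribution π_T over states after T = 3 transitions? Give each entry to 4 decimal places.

t=0: π = [0.1250, 0.2500, 0.3750, 0.2500]
t=1: π = [0.3036, 0.2679, 0.2500, 0.1786]
t=2: π = [0.2347, 0.2296, 0.2934, 0.2423]
t=3: π = [0.2606, 0.2540, 0.2773, 0.2081]

π = [0.2606, 0.2540, 0.2773, 0.2081]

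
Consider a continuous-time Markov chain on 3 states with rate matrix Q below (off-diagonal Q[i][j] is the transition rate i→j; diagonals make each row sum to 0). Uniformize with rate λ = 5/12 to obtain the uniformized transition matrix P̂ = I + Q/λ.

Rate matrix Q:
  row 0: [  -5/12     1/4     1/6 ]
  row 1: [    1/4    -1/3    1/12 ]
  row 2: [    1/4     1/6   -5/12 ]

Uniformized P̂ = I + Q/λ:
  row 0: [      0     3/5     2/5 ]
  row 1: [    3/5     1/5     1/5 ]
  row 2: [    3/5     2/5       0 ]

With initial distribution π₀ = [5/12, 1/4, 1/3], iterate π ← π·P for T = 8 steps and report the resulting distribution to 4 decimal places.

t=0: π = [0.4167, 0.2500, 0.3333]
t=1: π = [0.3500, 0.4333, 0.2167]
t=2: π = [0.3900, 0.3833, 0.2267]
t=3: π = [0.3660, 0.4013, 0.2327]
t=4: π = [0.3804, 0.3929, 0.2267]
t=5: π = [0.3718, 0.3975, 0.2307]
t=6: π = [0.3769, 0.3949, 0.2282]
t=7: π = [0.3738, 0.3964, 0.2297]
t=8: π = [0.3757, 0.3955, 0.2288]

π = [0.3757, 0.3955, 0.2288]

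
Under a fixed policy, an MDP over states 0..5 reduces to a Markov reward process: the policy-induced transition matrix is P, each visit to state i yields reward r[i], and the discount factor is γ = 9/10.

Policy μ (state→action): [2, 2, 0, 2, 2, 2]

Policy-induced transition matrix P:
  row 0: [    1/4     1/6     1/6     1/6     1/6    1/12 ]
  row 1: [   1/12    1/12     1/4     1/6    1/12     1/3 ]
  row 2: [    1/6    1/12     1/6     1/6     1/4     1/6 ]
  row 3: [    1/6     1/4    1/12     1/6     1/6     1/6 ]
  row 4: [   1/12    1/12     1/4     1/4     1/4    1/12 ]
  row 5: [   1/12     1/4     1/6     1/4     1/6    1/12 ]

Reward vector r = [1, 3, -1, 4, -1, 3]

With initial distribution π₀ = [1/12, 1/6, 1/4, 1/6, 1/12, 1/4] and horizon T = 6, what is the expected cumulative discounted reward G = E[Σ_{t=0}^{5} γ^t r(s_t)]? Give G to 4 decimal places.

t=0: π = [0.0833, 0.1667, 0.2500, 0.1667, 0.0833, 0.2500], E[r] = 1.6667, γ^t·E[r] = 1.666667, running G = 1.666667
t=1: π = [0.1319, 0.1597, 0.1736, 0.1944, 0.1806, 0.1597], E[r] = 1.5139, γ^t·E[r] = 1.362500, running G = 3.029167
t=2: π = [0.1360, 0.1534, 0.1788, 0.1950, 0.1829, 0.1539], E[r] = 1.4763, γ^t·E[r] = 1.195781, running G = 4.224948
t=3: π = [0.1372, 0.1528, 0.1784, 0.1947, 0.1840, 0.1528], E[r] = 1.4706, γ^t·E[r] = 1.072055, running G = 5.297003
t=4: π = [0.1373, 0.1527, 0.1785, 0.1947, 0.1841, 0.1526], E[r] = 1.4696, γ^t·E[r] = 0.964187, running G = 6.261190
t=5: π = [0.1373, 0.1527, 0.1785, 0.1947, 0.1842, 0.1526], E[r] = 1.4694, γ^t·E[r] = 0.867673, running G = 7.128863

G = 7.1289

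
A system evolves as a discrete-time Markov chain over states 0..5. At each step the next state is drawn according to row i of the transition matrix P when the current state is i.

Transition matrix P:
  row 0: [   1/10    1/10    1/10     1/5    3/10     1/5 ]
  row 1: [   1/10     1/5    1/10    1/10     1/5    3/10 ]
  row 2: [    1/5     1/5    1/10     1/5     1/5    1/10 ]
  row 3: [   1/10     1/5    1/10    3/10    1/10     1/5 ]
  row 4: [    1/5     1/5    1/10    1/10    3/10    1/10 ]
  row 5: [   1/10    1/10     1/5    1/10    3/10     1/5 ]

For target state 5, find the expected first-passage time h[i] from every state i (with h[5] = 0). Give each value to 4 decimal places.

First-step conditioning: h[5] = 0; for i ≠ 5, h[i] = 1 + Σ_k P[i][k]·h[k].
  h[0] = 1 + 1/10·h[0] + 1/10·h[1] + 1/10·h[2] + 1/5·h[3] + 3/10·h[4]
  h[1] = 1 + 1/10·h[0] + 1/5·h[1] + 1/10·h[2] + 1/10·h[3] + 1/5·h[4]
  h[2] = 1 + 1/5·h[0] + 1/5·h[1] + 1/10·h[2] + 1/5·h[3] + 1/5·h[4]
  h[3] = 1 + 1/10·h[0] + 1/5·h[1] + 1/10·h[2] + 3/10·h[3] + 1/10·h[4]
  h[4] = 1 + 1/5·h[0] + 1/5·h[1] + 1/10·h[2] + 1/10·h[3] + 3/10·h[4]
Solving the 5×5 linear system over states ≠ 5 gives exactly h = [80800/14791, 71300/14791, 87190/14791, 78100/14791, 12600/2113, 0] (h[5] = 0 is the target).

h = [5.4628, 4.8205, 5.8948, 5.2802, 5.9631, 0.0000]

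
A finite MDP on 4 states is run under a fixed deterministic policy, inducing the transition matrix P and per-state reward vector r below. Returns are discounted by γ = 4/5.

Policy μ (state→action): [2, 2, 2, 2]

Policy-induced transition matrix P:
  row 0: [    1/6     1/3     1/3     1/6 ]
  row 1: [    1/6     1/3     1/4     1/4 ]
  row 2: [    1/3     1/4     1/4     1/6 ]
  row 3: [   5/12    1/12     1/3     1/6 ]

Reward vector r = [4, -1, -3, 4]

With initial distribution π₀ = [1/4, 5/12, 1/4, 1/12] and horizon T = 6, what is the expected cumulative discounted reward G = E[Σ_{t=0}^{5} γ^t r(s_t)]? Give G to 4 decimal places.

G = 1.9368

t=0: π = [0.2500, 0.4167, 0.2500, 0.0833], E[r] = 0.1667, γ^t·E[r] = 0.166667, running G = 0.166667
t=1: π = [0.2292, 0.2917, 0.2778, 0.2014], E[r] = 0.5972, γ^t·E[r] = 0.477778, running G = 0.644444
t=2: π = [0.2633, 0.2598, 0.2859, 0.1910], E[r] = 0.6997, γ^t·E[r] = 0.447778, running G = 1.092222
t=3: π = [0.2621, 0.2618, 0.2879, 0.1883], E[r] = 0.6762, γ^t·E[r] = 0.346198, running G = 1.438420
t=4: π = [0.2617, 0.2623, 0.2875, 0.1885], E[r] = 0.6760, γ^t·E[r] = 0.276871, running G = 1.715291
t=5: π = [0.2617, 0.2623, 0.2875, 0.1885], E[r] = 0.6761, γ^t·E[r] = 0.221551, running G = 1.936842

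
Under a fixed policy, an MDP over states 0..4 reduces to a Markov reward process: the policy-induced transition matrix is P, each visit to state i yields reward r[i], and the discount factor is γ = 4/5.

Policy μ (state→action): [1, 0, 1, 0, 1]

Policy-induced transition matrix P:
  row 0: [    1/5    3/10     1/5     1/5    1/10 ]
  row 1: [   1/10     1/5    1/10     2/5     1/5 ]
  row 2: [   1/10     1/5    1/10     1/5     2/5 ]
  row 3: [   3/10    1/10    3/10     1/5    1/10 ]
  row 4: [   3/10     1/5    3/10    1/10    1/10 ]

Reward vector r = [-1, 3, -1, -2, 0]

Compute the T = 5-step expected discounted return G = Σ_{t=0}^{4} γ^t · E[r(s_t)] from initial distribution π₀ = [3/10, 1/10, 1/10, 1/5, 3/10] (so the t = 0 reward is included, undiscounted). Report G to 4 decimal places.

G = -1.0453

t=0: π = [0.3000, 0.1000, 0.1000, 0.2000, 0.3000], E[r] = -0.5000, γ^t·E[r] = -0.500000, running G = -0.500000
t=1: π = [0.2300, 0.2100, 0.2300, 0.1900, 0.1400], E[r] = -0.2100, γ^t·E[r] = -0.168000, running G = -0.668000
t=2: π = [0.1890, 0.2040, 0.1890, 0.2280, 0.1900], E[r] = -0.2220, γ^t·E[r] = -0.142080, running G = -0.810080
t=3: π = [0.2025, 0.1961, 0.2025, 0.2218, 0.1771], E[r] = -0.2603, γ^t·E[r] = -0.133274, running G = -0.943354
t=4: π = [0.2000, 0.1981, 0.2000, 0.2215, 0.1804], E[r] = -0.2489, γ^t·E[r] = -0.101937, running G = -1.045291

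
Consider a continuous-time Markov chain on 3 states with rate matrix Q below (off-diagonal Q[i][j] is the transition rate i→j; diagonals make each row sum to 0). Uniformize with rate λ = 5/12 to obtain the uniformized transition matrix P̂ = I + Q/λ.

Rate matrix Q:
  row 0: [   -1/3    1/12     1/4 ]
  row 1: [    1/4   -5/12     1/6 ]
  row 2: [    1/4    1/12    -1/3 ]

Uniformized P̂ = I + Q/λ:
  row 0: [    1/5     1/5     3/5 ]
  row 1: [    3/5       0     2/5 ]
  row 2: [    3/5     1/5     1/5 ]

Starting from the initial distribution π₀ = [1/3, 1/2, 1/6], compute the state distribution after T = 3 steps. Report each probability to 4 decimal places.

π = [0.4347, 0.1640, 0.4013]

t=0: π = [0.3333, 0.5000, 0.1667]
t=1: π = [0.4667, 0.1000, 0.4333]
t=2: π = [0.4133, 0.1800, 0.4067]
t=3: π = [0.4347, 0.1640, 0.4013]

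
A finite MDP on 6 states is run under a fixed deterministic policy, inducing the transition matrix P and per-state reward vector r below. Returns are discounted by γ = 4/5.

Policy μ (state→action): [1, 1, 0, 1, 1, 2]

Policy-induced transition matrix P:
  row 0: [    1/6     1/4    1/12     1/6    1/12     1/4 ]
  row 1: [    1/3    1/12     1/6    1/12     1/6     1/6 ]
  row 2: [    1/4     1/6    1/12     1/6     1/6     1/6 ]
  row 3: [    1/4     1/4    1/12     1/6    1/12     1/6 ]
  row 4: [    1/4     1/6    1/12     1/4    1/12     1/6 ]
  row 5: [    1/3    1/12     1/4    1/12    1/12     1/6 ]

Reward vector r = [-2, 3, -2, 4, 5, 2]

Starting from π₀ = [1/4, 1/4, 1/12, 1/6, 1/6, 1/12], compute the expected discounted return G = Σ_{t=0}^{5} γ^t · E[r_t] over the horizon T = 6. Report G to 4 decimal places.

t=0: π = [0.2500, 0.2500, 0.0833, 0.1667, 0.1667, 0.0833], E[r] = 1.7500, γ^t·E[r] = 1.750000, running G = 1.750000
t=1: π = [0.2569, 0.1736, 0.1181, 0.1528, 0.1111, 0.1875], E[r] = 1.3125, γ^t·E[r] = 1.050000, running G = 2.800000
t=2: π = [0.2587, 0.1707, 0.1291, 0.1458, 0.1076, 0.1881], E[r] = 1.2344, γ^t·E[r] = 0.790000, running G = 3.590000
t=3: π = [0.2583, 0.1705, 0.1289, 0.1457, 0.1083, 0.1882], E[r] = 1.2379, γ^t·E[r] = 0.633802, running G = 4.223802
t=4: π = [0.2584, 0.1704, 0.1289, 0.1458, 0.1083, 0.1882], E[r] = 1.2378, γ^t·E[r] = 0.507004, running G = 4.730807
t=5: π = [0.2584, 0.1705, 0.1289, 0.1458, 0.1083, 0.1882], E[r] = 1.2379, γ^t·E[r] = 0.405624, running G = 5.136431

G = 5.1364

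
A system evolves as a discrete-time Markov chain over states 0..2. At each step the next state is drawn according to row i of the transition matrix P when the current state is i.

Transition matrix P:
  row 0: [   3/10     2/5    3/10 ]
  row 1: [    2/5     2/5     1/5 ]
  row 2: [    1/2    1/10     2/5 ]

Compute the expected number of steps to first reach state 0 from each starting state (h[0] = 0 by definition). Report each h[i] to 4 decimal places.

First-step conditioning: h[0] = 0; for i ≠ 0, h[i] = 1 + Σ_k P[i][k]·h[k].
  h[1] = 1 + 2/5·h[1] + 1/5·h[2]
  h[2] = 1 + 1/10·h[1] + 2/5·h[2]
Solving the 2×2 linear system over states ≠ 0 gives exactly h = [0, 40/17, 35/17] (h[0] = 0 is the target).

h = [0.0000, 2.3529, 2.0588]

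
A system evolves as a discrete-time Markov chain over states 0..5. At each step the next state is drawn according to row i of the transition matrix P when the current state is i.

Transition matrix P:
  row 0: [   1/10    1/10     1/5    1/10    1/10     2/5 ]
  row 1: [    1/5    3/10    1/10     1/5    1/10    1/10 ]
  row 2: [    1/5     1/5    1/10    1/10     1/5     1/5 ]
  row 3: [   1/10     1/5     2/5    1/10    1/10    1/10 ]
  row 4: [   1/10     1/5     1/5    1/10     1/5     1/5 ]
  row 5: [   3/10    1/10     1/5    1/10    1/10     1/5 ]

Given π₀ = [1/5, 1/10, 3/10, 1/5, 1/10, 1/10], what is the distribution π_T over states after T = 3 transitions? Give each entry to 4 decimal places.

π = [0.1771, 0.1798, 0.1871, 0.1181, 0.1318, 0.2061]

t=0: π = [0.2000, 0.1000, 0.3000, 0.2000, 0.1000, 0.1000]
t=1: π = [0.1600, 0.1800, 0.2000, 0.1100, 0.1400, 0.2100]
t=2: π = [0.1800, 0.1810, 0.1840, 0.1180, 0.1340, 0.2030]
t=3: π = [0.1771, 0.1798, 0.1871, 0.1181, 0.1318, 0.2061]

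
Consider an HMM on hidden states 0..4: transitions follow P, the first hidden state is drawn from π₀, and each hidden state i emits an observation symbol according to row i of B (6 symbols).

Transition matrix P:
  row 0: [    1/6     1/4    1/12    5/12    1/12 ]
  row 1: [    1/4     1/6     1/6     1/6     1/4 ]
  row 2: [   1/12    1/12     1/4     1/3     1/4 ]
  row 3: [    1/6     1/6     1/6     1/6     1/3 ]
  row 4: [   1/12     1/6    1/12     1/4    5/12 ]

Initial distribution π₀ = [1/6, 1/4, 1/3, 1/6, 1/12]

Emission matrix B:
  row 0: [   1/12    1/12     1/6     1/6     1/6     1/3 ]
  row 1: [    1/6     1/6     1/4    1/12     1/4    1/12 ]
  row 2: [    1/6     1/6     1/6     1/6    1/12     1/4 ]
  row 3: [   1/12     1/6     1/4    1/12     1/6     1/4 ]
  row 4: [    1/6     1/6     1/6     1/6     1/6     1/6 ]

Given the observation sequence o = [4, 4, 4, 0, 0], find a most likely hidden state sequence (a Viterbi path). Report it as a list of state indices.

path = [1, 4, 4, 4, 4]

t=0: δ = [2.778e-02, 6.250e-02, 2.778e-02, 2.778e-02, 1.389e-02]  (obs o_0=4)
t=1: δ = [2.604e-03, 2.604e-03, 8.681e-04, 1.929e-03, 2.604e-03]  ψ = [1, 1, 1, 0, 1]  (obs o_1=4)
t=2: δ = [1.085e-04, 1.628e-04, 3.617e-05, 1.808e-04, 1.808e-04]  ψ = [1, 0, 1, 0, 4]  (obs o_2=4)
t=3: δ = [3.391e-06, 5.023e-06, 5.023e-06, 3.768e-06, 1.256e-05]  ψ = [1, 3, 3, 0, 4]  (obs o_3=0)
t=4: δ = [1.047e-07, 3.489e-07, 2.093e-07, 2.616e-07, 8.721e-07]  ψ = [1, 4, 2, 4, 4]  (obs o_4=0)
backtrack: best end state = 4; path = [1, 4, 4, 4, 4]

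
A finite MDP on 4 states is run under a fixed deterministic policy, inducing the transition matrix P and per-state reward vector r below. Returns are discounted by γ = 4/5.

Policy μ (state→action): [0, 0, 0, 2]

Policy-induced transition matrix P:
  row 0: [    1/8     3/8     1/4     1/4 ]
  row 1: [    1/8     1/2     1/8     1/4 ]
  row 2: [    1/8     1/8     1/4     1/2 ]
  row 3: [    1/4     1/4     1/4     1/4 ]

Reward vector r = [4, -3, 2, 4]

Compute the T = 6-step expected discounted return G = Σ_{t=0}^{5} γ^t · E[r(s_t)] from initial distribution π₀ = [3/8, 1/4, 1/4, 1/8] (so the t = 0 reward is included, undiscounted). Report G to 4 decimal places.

G = 5.2406

t=0: π = [0.3750, 0.2500, 0.2500, 0.1250], E[r] = 1.7500, γ^t·E[r] = 1.750000, running G = 1.750000
t=1: π = [0.1406, 0.3281, 0.2188, 0.3125], E[r] = 1.2656, γ^t·E[r] = 1.012500, running G = 2.762500
t=2: π = [0.1641, 0.3223, 0.2090, 0.3047], E[r] = 1.3262, γ^t·E[r] = 0.848750, running G = 3.611250
t=3: π = [0.1631, 0.3250, 0.2097, 0.3022], E[r] = 1.3059, γ^t·E[r] = 0.668625, running G = 4.279875
t=4: π = [0.1628, 0.3254, 0.2094, 0.3024], E[r] = 1.3034, γ^t·E[r] = 0.533863, running G = 4.813738
t=5: π = [0.1628, 0.3255, 0.2093, 0.3023], E[r] = 1.3027, γ^t·E[r] = 0.426856, running G = 5.240594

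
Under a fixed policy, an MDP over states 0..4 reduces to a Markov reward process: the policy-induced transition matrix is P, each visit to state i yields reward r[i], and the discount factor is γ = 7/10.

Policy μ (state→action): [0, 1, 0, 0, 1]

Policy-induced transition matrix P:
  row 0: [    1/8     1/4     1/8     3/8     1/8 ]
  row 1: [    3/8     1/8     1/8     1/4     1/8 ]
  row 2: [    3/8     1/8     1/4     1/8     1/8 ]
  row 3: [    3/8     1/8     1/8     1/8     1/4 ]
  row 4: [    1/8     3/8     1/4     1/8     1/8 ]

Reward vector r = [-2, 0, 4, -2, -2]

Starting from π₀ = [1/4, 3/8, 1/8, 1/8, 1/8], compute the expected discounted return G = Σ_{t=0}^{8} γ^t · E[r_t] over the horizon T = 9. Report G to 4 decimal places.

G = -1.9174

t=0: π = [0.2500, 0.3750, 0.1250, 0.1250, 0.1250], E[r] = -0.5000, γ^t·E[r] = -0.500000, running G = -0.500000
t=1: π = [0.2813, 0.1875, 0.1563, 0.2344, 0.1406], E[r] = -0.6875, γ^t·E[r] = -0.481250, running G = -0.981250
t=2: π = [0.2695, 0.1953, 0.1621, 0.2188, 0.1543], E[r] = -0.6367, γ^t·E[r] = -0.311992, running G = -1.293242
t=3: π = [0.2690, 0.1973, 0.1646, 0.2168, 0.1523], E[r] = -0.6182, γ^t·E[r] = -0.212030, running G = -1.505272
t=4: π = [0.2697, 0.1967, 0.1646, 0.2169, 0.1521], E[r] = -0.6189, γ^t·E[r] = -0.148597, running G = -1.653870
t=5: π = [0.2696, 0.1967, 0.1646, 0.2170, 0.1521], E[r] = -0.6190, γ^t·E[r] = -0.104036, running G = -1.757905
t=6: π = [0.2696, 0.1967, 0.1646, 0.2170, 0.1521], E[r] = -0.6190, γ^t·E[r] = -0.072828, running G = -1.830733
t=7: π = [0.2696, 0.1967, 0.1646, 0.2170, 0.1521], E[r] = -0.6190, γ^t·E[r] = -0.050978, running G = -1.881711
t=8: π = [0.2696, 0.1967, 0.1646, 0.2170, 0.1521], E[r] = -0.6190, γ^t·E[r] = -0.035685, running G = -1.917396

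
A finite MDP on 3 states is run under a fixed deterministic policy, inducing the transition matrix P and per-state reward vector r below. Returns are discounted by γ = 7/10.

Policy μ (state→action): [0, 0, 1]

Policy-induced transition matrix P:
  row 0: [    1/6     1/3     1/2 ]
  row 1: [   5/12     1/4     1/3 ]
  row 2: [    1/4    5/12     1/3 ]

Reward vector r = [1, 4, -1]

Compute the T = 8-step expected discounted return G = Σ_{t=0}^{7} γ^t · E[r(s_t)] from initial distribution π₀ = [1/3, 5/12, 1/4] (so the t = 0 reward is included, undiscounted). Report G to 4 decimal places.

t=0: π = [0.3333, 0.4167, 0.2500], E[r] = 1.7500, γ^t·E[r] = 1.750000, running G = 1.750000
t=1: π = [0.2917, 0.3194, 0.3889], E[r] = 1.1806, γ^t·E[r] = 0.826389, running G = 2.576389
t=2: π = [0.2789, 0.3391, 0.3819], E[r] = 1.2535, γ^t·E[r] = 0.614201, running G = 3.190590
t=3: π = [0.2833, 0.3369, 0.3798], E[r] = 1.2511, γ^t·E[r] = 0.429114, running G = 3.619704
t=4: π = [0.2825, 0.3369, 0.3805], E[r] = 1.2496, γ^t·E[r] = 0.300038, running G = 3.919742
t=5: π = [0.2826, 0.3370, 0.3804], E[r] = 1.2501, γ^t·E[r] = 0.210098, running G = 4.129840
t=6: π = [0.2826, 0.3370, 0.3804], E[r] = 1.2500, γ^t·E[r] = 0.147061, running G = 4.276901
t=7: π = [0.2826, 0.3370, 0.3804], E[r] = 1.2500, γ^t·E[r] = 0.102943, running G = 4.379844

G = 4.3798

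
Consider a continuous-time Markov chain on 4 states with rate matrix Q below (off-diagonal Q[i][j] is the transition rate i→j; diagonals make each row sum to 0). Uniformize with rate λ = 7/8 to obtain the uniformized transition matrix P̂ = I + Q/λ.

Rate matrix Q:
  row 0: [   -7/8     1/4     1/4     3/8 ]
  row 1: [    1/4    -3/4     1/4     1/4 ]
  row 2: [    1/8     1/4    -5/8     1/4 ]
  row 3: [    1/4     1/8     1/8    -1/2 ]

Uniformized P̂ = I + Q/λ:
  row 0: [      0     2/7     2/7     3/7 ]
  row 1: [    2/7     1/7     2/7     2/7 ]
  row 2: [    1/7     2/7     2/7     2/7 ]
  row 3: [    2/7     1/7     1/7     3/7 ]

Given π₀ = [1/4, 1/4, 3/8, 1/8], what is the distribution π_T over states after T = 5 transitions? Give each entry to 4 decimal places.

t=0: π = [0.2500, 0.2500, 0.3750, 0.1250]
t=1: π = [0.1607, 0.2321, 0.2679, 0.3393]
t=2: π = [0.2015, 0.2041, 0.2372, 0.3571]
t=3: π = [0.1942, 0.2055, 0.2347, 0.3655]
t=4: π = [0.1967, 0.2041, 0.2335, 0.3657]
t=5: π = [0.1962, 0.2043, 0.2335, 0.3661]

π = [0.1962, 0.2043, 0.2335, 0.3661]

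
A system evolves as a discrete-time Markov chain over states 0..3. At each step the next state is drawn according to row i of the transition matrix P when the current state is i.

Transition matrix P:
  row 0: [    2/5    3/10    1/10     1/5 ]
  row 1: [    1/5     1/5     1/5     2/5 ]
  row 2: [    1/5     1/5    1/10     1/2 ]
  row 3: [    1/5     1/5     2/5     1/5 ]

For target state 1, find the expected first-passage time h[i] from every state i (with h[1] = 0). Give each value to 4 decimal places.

First-step conditioning: h[1] = 0; for i ≠ 1, h[i] = 1 + Σ_k P[i][k]·h[k].
  h[0] = 1 + 2/5·h[0] + 1/10·h[2] + 1/5·h[3]
  h[2] = 1 + 1/5·h[0] + 1/10·h[2] + 1/2·h[3]
  h[3] = 1 + 1/5·h[0] + 2/5·h[2] + 1/5·h[3]
Solving the 3×3 linear system over states ≠ 1 gives exactly h = [35/9, 0, 40/9, 40/9] (h[1] = 0 is the target).

h = [3.8889, 0.0000, 4.4444, 4.4444]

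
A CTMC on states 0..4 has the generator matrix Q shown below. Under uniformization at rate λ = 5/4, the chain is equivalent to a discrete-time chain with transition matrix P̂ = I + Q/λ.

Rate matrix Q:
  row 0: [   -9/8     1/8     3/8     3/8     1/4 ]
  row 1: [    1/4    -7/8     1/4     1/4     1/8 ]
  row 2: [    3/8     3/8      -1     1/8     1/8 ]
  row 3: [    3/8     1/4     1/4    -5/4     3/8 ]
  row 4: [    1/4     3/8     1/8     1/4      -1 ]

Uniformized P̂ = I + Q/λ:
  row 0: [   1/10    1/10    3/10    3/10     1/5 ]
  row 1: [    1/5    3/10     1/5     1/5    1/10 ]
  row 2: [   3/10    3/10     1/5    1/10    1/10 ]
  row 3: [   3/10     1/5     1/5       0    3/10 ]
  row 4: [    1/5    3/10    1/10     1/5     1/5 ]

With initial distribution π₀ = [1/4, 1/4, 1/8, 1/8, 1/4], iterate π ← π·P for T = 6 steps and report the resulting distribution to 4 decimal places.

π = [0.2157, 0.2401, 0.2043, 0.1676, 0.1723]

t=0: π = [0.2500, 0.2500, 0.1250, 0.1250, 0.2500]
t=1: π = [0.2000, 0.2375, 0.2000, 0.1875, 0.1750]
t=2: π = [0.2188, 0.2413, 0.2025, 0.1625, 0.1750]
t=3: π = [0.2146, 0.2400, 0.2044, 0.1691, 0.1719]
t=4: π = [0.2159, 0.2402, 0.2043, 0.1672, 0.1725]
t=5: π = [0.2156, 0.2401, 0.2043, 0.1677, 0.1723]
t=6: π = [0.2157, 0.2401, 0.2043, 0.1676, 0.1723]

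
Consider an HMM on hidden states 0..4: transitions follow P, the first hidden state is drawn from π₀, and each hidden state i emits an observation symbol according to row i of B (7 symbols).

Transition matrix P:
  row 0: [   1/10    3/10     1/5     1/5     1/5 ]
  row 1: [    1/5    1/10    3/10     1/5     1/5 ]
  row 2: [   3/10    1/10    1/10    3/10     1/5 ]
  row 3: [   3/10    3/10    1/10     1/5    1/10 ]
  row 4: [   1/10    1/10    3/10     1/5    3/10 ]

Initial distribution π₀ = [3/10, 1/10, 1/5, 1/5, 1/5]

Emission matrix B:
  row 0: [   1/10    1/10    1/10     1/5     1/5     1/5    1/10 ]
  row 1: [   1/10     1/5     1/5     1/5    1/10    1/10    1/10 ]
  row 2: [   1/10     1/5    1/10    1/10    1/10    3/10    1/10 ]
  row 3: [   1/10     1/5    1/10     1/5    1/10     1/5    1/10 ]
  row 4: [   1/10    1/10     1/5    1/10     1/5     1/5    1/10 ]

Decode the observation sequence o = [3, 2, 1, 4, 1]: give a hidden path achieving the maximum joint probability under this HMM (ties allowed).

path = [0, 1, 2, 0, 1]

t=0: δ = [6.000e-02, 2.000e-02, 2.000e-02, 4.000e-02, 2.000e-02]  (obs o_0=3)
t=1: δ = [1.200e-03, 3.600e-03, 1.200e-03, 1.200e-03, 2.400e-03]  ψ = [3, 0, 0, 0, 0]  (obs o_1=2)
t=2: δ = [7.200e-05, 7.200e-05, 2.160e-04, 1.440e-04, 7.200e-05]  ψ = [1, 0, 1, 1, 1]  (obs o_2=1)
t=3: δ = [1.296e-05, 4.320e-06, 2.160e-06, 6.480e-06, 8.640e-06]  ψ = [2, 3, 1, 2, 2]  (obs o_3=4)
t=4: δ = [1.944e-07, 7.776e-07, 5.184e-07, 5.184e-07, 2.592e-07]  ψ = [3, 0, 0, 0, 0]  (obs o_4=1)
backtrack: best end state = 1; path = [0, 1, 2, 0, 1]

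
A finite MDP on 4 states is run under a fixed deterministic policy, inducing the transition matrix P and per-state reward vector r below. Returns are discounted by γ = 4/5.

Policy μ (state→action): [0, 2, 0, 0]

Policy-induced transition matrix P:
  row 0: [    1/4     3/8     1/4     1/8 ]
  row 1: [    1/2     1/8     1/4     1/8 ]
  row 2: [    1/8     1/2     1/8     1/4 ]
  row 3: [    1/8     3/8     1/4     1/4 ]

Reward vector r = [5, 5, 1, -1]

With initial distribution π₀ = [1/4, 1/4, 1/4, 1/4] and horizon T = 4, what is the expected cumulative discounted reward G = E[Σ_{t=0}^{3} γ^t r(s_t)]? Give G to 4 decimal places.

t=0: π = [0.2500, 0.2500, 0.2500, 0.2500], E[r] = 2.5000, γ^t·E[r] = 2.500000, running G = 2.500000
t=1: π = [0.2500, 0.3438, 0.2188, 0.1875], E[r] = 3.0000, γ^t·E[r] = 2.400000, running G = 4.900000
t=2: π = [0.2852, 0.3164, 0.2227, 0.1758], E[r] = 3.0547, γ^t·E[r] = 1.955000, running G = 6.855000
t=3: π = [0.2793, 0.3237, 0.2222, 0.1748], E[r] = 3.0625, γ^t·E[r] = 1.568000, running G = 8.423000

G = 8.4230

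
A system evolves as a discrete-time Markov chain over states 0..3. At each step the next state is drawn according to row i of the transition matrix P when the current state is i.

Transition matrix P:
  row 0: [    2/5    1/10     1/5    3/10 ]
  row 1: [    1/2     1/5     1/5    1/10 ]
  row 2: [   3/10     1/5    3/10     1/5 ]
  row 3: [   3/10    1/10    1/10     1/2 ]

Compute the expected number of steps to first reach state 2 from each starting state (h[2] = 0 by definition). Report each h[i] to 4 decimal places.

First-step conditioning: h[2] = 0; for i ≠ 2, h[i] = 1 + Σ_k P[i][k]·h[k].
  h[0] = 1 + 2/5·h[0] + 1/10·h[1] + 3/10·h[3]
  h[1] = 1 + 1/2·h[0] + 1/5·h[1] + 1/10·h[3]
  h[3] = 1 + 3/10·h[0] + 1/10·h[1] + 1/2·h[3]
Solving the 3×3 linear system over states ≠ 2 gives exactly h = [720/119, 100/17, 0, 810/119] (h[2] = 0 is the target).

h = [6.0504, 5.8824, 0.0000, 6.8067]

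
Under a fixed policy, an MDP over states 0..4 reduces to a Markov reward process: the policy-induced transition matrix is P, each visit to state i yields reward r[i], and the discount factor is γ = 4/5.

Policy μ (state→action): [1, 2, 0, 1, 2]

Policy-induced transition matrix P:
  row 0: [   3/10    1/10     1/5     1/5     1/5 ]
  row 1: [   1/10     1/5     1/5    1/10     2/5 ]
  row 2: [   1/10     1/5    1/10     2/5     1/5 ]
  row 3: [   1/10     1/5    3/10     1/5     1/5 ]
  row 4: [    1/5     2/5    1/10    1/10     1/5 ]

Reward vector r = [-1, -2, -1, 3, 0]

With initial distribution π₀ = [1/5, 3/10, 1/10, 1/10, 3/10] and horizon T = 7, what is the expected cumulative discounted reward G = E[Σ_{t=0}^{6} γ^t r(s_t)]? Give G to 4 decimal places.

t=0: π = [0.2000, 0.3000, 0.1000, 0.1000, 0.3000], E[r] = -0.6000, γ^t·E[r] = -0.600000, running G = -0.600000
t=1: π = [0.1700, 0.2400, 0.1700, 0.1600, 0.2600], E[r] = -0.3400, γ^t·E[r] = -0.272000, running G = -0.872000
t=2: π = [0.1600, 0.2350, 0.1730, 0.1840, 0.2480], E[r] = -0.2510, γ^t·E[r] = -0.160640, running G = -1.032640
t=3: π = [0.1568, 0.2336, 0.1763, 0.1863, 0.2470], E[r] = -0.2414, γ^t·E[r] = -0.123597, running G = -1.156237
t=4: π = [0.1561, 0.2337, 0.1763, 0.1872, 0.2467], E[r] = -0.2382, γ^t·E[r] = -0.097567, running G = -1.253804
t=5: π = [0.1559, 0.2337, 0.1764, 0.1872, 0.2467], E[r] = -0.2381, γ^t·E[r] = -0.078030, running G = -1.331834
t=6: π = [0.1559, 0.2338, 0.1764, 0.1872, 0.2467], E[r] = -0.2381, γ^t·E[r] = -0.062409, running G = -1.394243

G = -1.3942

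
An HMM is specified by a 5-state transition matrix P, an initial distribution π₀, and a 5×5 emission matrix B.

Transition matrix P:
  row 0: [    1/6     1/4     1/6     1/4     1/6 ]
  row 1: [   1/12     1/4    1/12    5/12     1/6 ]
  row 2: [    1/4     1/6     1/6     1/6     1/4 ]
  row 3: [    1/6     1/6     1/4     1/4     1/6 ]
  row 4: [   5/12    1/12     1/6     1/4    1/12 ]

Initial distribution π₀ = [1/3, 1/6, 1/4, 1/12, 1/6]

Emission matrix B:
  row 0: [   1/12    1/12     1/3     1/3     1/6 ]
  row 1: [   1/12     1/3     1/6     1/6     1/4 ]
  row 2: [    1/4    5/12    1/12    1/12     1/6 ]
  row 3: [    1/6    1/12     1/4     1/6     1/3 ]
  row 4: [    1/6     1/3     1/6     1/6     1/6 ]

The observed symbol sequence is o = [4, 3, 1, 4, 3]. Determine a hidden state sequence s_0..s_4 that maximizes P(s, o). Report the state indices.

t=0: δ = [5.556e-02, 4.167e-02, 4.167e-02, 2.778e-02, 2.778e-02]  (obs o_0=4)
t=1: δ = [3.858e-03, 2.315e-03, 7.716e-04, 2.894e-03, 1.736e-03]  ψ = [4, 0, 0, 1, 2]  (obs o_1=3)
t=2: δ = [6.028e-05, 3.215e-04, 3.014e-04, 8.038e-05, 2.143e-04]  ψ = [4, 0, 3, 0, 0]  (obs o_2=1)
t=3: δ = [1.488e-05, 2.009e-05, 8.372e-06, 4.465e-05, 1.256e-05]  ψ = [4, 1, 2, 1, 2]  (obs o_3=4)
t=4: δ = [2.481e-06, 1.240e-06, 9.303e-07, 1.861e-06, 1.240e-06]  ψ = [3, 3, 3, 3, 3]  (obs o_4=3)
backtrack: best end state = 0; path = [4, 0, 1, 3, 0]

path = [4, 0, 1, 3, 0]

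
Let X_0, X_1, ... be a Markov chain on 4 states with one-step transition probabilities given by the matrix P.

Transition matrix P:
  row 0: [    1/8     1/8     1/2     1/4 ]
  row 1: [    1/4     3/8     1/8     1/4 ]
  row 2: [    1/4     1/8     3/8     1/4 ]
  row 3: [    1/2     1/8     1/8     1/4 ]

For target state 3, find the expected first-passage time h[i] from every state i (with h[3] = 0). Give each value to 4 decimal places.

h = [4.0000, 4.0000, 4.0000, 0.0000]

First-step conditioning: h[3] = 0; for i ≠ 3, h[i] = 1 + Σ_k P[i][k]·h[k].
  h[0] = 1 + 1/8·h[0] + 1/8·h[1] + 1/2·h[2]
  h[1] = 1 + 1/4·h[0] + 3/8·h[1] + 1/8·h[2]
  h[2] = 1 + 1/4·h[0] + 1/8·h[1] + 3/8·h[2]
Solving the 3×3 linear system over states ≠ 3 gives exactly h = [4, 4, 4, 0] (h[3] = 0 is the target).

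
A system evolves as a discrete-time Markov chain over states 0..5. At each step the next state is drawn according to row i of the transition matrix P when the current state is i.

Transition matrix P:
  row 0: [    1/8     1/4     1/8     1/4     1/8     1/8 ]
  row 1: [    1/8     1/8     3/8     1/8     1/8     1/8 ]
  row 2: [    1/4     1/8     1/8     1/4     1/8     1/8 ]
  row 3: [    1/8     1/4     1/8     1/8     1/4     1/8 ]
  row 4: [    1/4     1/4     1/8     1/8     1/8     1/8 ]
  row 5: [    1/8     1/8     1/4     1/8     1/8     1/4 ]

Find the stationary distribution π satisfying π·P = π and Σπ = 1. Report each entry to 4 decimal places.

Balance equations π_j = Σ_i π_i·P[i][j]:
  π_0 = 1/8·π_0 + 1/8·π_1 + 1/4·π_2 + 1/8·π_3 + 1/4·π_4 + 1/8·π_5
  π_1 = 1/4·π_0 + 1/8·π_1 + 1/8·π_2 + 1/4·π_3 + 1/4·π_4 + 1/8·π_5
  π_2 = 1/8·π_0 + 3/8·π_1 + 1/8·π_2 + 1/8·π_3 + 1/8·π_4 + 1/4·π_5
  π_3 = 1/4·π_0 + 1/8·π_1 + 1/4·π_2 + 1/8·π_3 + 1/8·π_4 + 1/8·π_5
  π_4 = 1/8·π_0 + 1/8·π_1 + 1/8·π_2 + 1/4·π_3 + 1/8·π_4 + 1/8·π_5
  normalize: π_0 + π_1 + π_2 + π_3 + π_4 + π_5 = 1
Solving the linear system gives exactly π = [3156/18907, 48/259, 7/37, 3205/18907, 2764/18907, 1/7].

π = [0.1669, 0.1853, 0.1892, 0.1695, 0.1462, 0.1429]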